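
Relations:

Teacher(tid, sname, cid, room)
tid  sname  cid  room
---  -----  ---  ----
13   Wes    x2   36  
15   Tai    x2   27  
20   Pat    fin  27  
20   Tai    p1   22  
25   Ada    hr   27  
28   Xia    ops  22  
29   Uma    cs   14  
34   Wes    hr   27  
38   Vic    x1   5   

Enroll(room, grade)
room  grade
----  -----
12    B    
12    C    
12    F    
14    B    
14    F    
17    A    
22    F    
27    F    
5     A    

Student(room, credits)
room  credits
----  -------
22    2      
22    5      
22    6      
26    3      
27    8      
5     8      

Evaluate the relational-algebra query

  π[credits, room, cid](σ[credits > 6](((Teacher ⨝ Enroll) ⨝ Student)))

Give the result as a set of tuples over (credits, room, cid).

Joining Teacher and Enroll on room yields {(15, Tai, x2, 27, F), (20, Pat, fin, 27, F), (20, Tai, p1, 22, F), (25, Ada, hr, 27, F), (28, Xia, ops, 22, F), (29, Uma, cs, 14, B), (29, Uma, cs, 14, F), (34, Wes, hr, 27, F), (38, Vic, x1, 5, A)}.
Joining (Teacher ⨝ Enroll) and Student on room yields {(15, Tai, x2, 27, F, 8), (20, Pat, fin, 27, F, 8), (20, Tai, p1, 22, F, 2), (20, Tai, p1, 22, F, 5), (20, Tai, p1, 22, F, 6), (25, Ada, hr, 27, F, 8), (28, Xia, ops, 22, F, 2), (28, Xia, ops, 22, F, 5), (28, Xia, ops, 22, F, 6), (34, Wes, hr, 27, F, 8), (38, Vic, x1, 5, A, 8)}.
σ[credits > 6]: keep tuples satisfying credits > 6 → {(15, Tai, x2, 27, F, 8), (20, Pat, fin, 27, F, 8), (25, Ada, hr, 27, F, 8), (34, Wes, hr, 27, F, 8), (38, Vic, x1, 5, A, 8)}
Projecting to credits, room, cid (1 duplicate(s) eliminated): {(8, 27, fin), (8, 27, hr), (8, 27, x2), (8, 5, x1)}

{(8, 27, fin), (8, 27, hr), (8, 27, x2), (8, 5, x1)}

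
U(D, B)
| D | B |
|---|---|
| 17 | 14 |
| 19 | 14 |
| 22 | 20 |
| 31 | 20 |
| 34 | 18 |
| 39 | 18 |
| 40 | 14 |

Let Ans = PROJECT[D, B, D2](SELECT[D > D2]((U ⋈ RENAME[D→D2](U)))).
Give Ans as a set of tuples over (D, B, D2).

{(19, 14, 17), (31, 20, 22), (39, 18, 34), (40, 14, 17), (40, 14, 19)}

ρ[D→D2]: schema becomes (D2, B); tuples unchanged.
Joining U and RENAME[D→D2](U) on B yields {(17, 14, 17), (17, 14, 19), (17, 14, 40), (19, 14, 17), (19, 14, 19), (19, 14, 40), (22, 20, 22), (22, 20, 31), (31, 20, 22), (31, 20, 31), (34, 18, 34), (34, 18, 39), (39, 18, 34), (39, 18, 39), (40, 14, 17), (40, 14, 19), (40, 14, 40)}.
Selection D > D2: {(19, 14, 17), (31, 20, 22), (39, 18, 34), (40, 14, 17), (40, 14, 19)}
Keep only column(s) D, B, D2: {(19, 14, 17), (31, 20, 22), (39, 18, 34), (40, 14, 17), (40, 14, 19)}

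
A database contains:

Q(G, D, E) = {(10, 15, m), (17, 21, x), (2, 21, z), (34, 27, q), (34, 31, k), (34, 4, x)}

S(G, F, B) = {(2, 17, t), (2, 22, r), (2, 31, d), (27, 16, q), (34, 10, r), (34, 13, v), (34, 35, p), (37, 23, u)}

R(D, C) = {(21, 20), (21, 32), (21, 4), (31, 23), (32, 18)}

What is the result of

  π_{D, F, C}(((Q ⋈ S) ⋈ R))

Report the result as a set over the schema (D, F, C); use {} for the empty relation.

Natural join on G: {(2, 21, z, 17, t), (2, 21, z, 22, r), (2, 21, z, 31, d), (34, 27, q, 10, r), (34, 27, q, 13, v), (34, 27, q, 35, p), (34, 31, k, 10, r), (34, 31, k, 13, v), (34, 31, k, 35, p), (34, 4, x, 10, r), (34, 4, x, 13, v), (34, 4, x, 35, p)}
Natural join on D: {(2, 21, z, 17, t, 20), (2, 21, z, 17, t, 32), (2, 21, z, 17, t, 4), (2, 21, z, 22, r, 20), (2, 21, z, 22, r, 32), (2, 21, z, 22, r, 4), (2, 21, z, 31, d, 20), (2, 21, z, 31, d, 32), (2, 21, z, 31, d, 4), (34, 31, k, 10, r, 23), (34, 31, k, 13, v, 23), (34, 31, k, 35, p, 23)}
π[D, F, C]: project onto (D, F, C) → {(21, 17, 20), (21, 17, 32), (21, 17, 4), (21, 22, 20), (21, 22, 32), (21, 22, 4), (21, 31, 20), (21, 31, 32), (21, 31, 4), (31, 10, 23), (31, 13, 23), (31, 35, 23)}

{(21, 17, 20), (21, 17, 32), (21, 17, 4), (21, 22, 20), (21, 22, 32), (21, 22, 4), (21, 31, 20), (21, 31, 32), (21, 31, 4), (31, 10, 23), (31, 13, 23), (31, 35, 23)}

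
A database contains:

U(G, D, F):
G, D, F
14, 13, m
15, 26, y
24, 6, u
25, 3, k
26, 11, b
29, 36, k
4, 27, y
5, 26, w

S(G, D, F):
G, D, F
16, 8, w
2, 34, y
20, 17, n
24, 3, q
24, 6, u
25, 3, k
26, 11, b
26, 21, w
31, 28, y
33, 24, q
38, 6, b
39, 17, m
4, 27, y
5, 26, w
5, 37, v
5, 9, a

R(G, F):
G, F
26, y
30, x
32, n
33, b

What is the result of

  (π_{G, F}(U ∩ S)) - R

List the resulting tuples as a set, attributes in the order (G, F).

Set intersection of the two operands is {(24, 6, u), (25, 3, k), (26, 11, b), (4, 27, y), (5, 26, w)}.
Keep only column(s) G, F: {(24, u), (25, k), (26, b), (4, y), (5, w)}
Set difference of the two operands is {(24, u), (25, k), (26, b), (4, y), (5, w)}.

{(24, u), (25, k), (26, b), (4, y), (5, w)}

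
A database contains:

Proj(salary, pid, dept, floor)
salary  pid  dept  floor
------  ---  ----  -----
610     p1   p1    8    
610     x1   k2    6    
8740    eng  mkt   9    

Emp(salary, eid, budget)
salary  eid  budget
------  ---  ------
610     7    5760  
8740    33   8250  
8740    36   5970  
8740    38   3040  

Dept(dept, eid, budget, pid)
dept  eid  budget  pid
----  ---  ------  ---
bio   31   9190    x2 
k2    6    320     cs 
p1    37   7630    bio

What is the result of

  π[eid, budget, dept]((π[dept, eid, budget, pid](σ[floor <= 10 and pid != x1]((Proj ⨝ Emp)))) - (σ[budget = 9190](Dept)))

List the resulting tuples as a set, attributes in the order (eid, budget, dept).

Joining Proj and Emp on salary yields {(610, p1, p1, 8, 7, 5760), (610, x1, k2, 6, 7, 5760), (8740, eng, mkt, 9, 33, 8250), (8740, eng, mkt, 9, 36, 5970), (8740, eng, mkt, 9, 38, 3040)}.
Apply σ_{floor <= 10 and pid != x1}; surviving tuples: {(610, p1, p1, 8, 7, 5760), (8740, eng, mkt, 9, 33, 8250), (8740, eng, mkt, 9, 36, 5970), (8740, eng, mkt, 9, 38, 3040)}
π_{dept, eid, budget, pid} gives {(mkt, 33, 8250, eng), (mkt, 36, 5970, eng), (mkt, 38, 3040, eng), (p1, 7, 5760, p1)}.
Apply σ_{budget = 9190}; surviving tuples: {(bio, 31, 9190, x2)}
Set difference of the two operands is {(mkt, 33, 8250, eng), (mkt, 36, 5970, eng), (mkt, 38, 3040, eng), (p1, 7, 5760, p1)}.
π_{eid, budget, dept} gives {(33, 8250, mkt), (36, 5970, mkt), (38, 3040, mkt), (7, 5760, p1)}.

{(33, 8250, mkt), (36, 5970, mkt), (38, 3040, mkt), (7, 5760, p1)}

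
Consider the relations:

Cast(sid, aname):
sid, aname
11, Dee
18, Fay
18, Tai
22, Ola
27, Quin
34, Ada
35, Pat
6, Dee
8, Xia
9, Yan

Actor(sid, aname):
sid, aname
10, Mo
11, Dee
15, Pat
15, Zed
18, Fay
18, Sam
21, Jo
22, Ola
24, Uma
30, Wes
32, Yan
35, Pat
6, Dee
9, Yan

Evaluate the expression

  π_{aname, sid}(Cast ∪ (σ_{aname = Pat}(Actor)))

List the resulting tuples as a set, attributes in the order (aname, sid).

Apply σ_{aname = Pat}; surviving tuples: {(15, Pat), (35, Pat)}
Taking the union: {(11, Dee), (15, Pat), (18, Fay), (18, Tai), (22, Ola), (27, Quin), (34, Ada), (35, Pat), (6, Dee), (8, Xia), (9, Yan)}
Keep only column(s) aname, sid: {(Ada, 34), (Dee, 11), (Dee, 6), (Fay, 18), (Ola, 22), (Pat, 15), (Pat, 35), (Quin, 27), (Tai, 18), (Xia, 8), (Yan, 9)}

{(Ada, 34), (Dee, 11), (Dee, 6), (Fay, 18), (Ola, 22), (Pat, 15), (Pat, 35), (Quin, 27), (Tai, 18), (Xia, 8), (Yan, 9)}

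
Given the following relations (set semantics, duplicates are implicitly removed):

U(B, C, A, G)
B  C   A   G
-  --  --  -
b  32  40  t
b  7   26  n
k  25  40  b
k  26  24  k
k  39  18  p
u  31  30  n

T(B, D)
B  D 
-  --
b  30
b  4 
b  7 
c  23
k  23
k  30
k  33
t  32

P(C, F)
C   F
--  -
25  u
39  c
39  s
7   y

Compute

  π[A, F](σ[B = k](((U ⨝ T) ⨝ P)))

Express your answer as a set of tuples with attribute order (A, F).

Natural join on B: {(b, 32, 40, t, 30), (b, 32, 40, t, 4), (b, 32, 40, t, 7), (b, 7, 26, n, 30), (b, 7, 26, n, 4), (b, 7, 26, n, 7), (k, 25, 40, b, 23), (k, 25, 40, b, 30), (k, 25, 40, b, 33), (k, 26, 24, k, 23), (k, 26, 24, k, 30), (k, 26, 24, k, 33), (k, 39, 18, p, 23), (k, 39, 18, p, 30), (k, 39, 18, p, 33)}
Natural join on C: {(b, 7, 26, n, 30, y), (b, 7, 26, n, 4, y), (b, 7, 26, n, 7, y), (k, 25, 40, b, 23, u), (k, 25, 40, b, 30, u), (k, 25, 40, b, 33, u), (k, 39, 18, p, 23, c), (k, 39, 18, p, 23, s), (k, 39, 18, p, 30, c), (k, 39, 18, p, 30, s), (k, 39, 18, p, 33, c), (k, 39, 18, p, 33, s)}
σ[B = k]: keep tuples satisfying B = k → {(k, 25, 40, b, 23, u), (k, 25, 40, b, 30, u), (k, 25, 40, b, 33, u), (k, 39, 18, p, 23, c), (k, 39, 18, p, 23, s), (k, 39, 18, p, 30, c), (k, 39, 18, p, 30, s), (k, 39, 18, p, 33, c), (k, 39, 18, p, 33, s)}
π[A, F]: project onto (A, F) (6 duplicate(s) eliminated) → {(18, c), (18, s), (40, u)}

{(18, c), (18, s), (40, u)}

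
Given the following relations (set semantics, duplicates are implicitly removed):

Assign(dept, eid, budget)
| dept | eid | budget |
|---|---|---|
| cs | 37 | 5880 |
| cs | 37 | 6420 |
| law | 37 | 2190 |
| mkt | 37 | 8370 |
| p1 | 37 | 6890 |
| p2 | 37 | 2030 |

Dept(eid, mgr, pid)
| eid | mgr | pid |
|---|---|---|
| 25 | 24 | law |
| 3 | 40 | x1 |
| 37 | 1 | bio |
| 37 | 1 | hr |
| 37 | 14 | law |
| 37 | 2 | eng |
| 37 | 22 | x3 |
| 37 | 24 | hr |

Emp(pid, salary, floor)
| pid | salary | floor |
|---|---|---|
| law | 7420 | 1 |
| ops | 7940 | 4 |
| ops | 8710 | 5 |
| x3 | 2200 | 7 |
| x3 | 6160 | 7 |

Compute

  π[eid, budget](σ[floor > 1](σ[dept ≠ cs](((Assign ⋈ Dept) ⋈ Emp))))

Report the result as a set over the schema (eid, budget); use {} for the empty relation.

{(37, 2030), (37, 2190), (37, 6890), (37, 8370)}

Assign ⋈ Dept (natural join on eid): {(cs, 37, 5880, 1, bio), (cs, 37, 5880, 1, hr), (cs, 37, 5880, 14, law), (cs, 37, 5880, 2, eng), (cs, 37, 5880, 22, x3), (cs, 37, 5880, 24, hr), (cs, 37, 6420, 1, bio), (cs, 37, 6420, 1, hr), (cs, 37, 6420, 14, law), (cs, 37, 6420, 2, eng), (cs, 37, 6420, 22, x3), (cs, 37, 6420, 24, hr), (law, 37, 2190, 1, bio), (law, 37, 2190, 1, hr), (law, 37, 2190, 14, law), (law, 37, 2190, 2, eng), (law, 37, 2190, 22, x3), (law, 37, 2190, 24, hr), (mkt, 37, 8370, 1, bio), (mkt, 37, 8370, 1, hr), (mkt, 37, 8370, 14, law), (mkt, 37, 8370, 2, eng), (mkt, 37, 8370, 22, x3), (mkt, 37, 8370, 24, hr), (p1, 37, 6890, 1, bio), (p1, 37, 6890, 1, hr), (p1, 37, 6890, 14, law), (p1, 37, 6890, 2, eng), (p1, 37, 6890, 22, x3), (p1, 37, 6890, 24, hr), (p2, 37, 2030, 1, bio), (p2, 37, 2030, 1, hr), (p2, 37, 2030, 14, law), (p2, 37, 2030, 2, eng), (p2, 37, 2030, 22, x3), (p2, 37, 2030, 24, hr)}
(Assign ⋈ Dept) ⋈ Emp (natural join on pid): {(cs, 37, 5880, 14, law, 7420, 1), (cs, 37, 5880, 22, x3, 2200, 7), (cs, 37, 5880, 22, x3, 6160, 7), (cs, 37, 6420, 14, law, 7420, 1), (cs, 37, 6420, 22, x3, 2200, 7), (cs, 37, 6420, 22, x3, 6160, 7), (law, 37, 2190, 14, law, 7420, 1), (law, 37, 2190, 22, x3, 2200, 7), (law, 37, 2190, 22, x3, 6160, 7), (mkt, 37, 8370, 14, law, 7420, 1), (mkt, 37, 8370, 22, x3, 2200, 7), (mkt, 37, 8370, 22, x3, 6160, 7), (p1, 37, 6890, 14, law, 7420, 1), (p1, 37, 6890, 22, x3, 2200, 7), (p1, 37, 6890, 22, x3, 6160, 7), (p2, 37, 2030, 14, law, 7420, 1), (p2, 37, 2030, 22, x3, 2200, 7), (p2, 37, 2030, 22, x3, 6160, 7)}
Selection dept ≠ cs: {(law, 37, 2190, 14, law, 7420, 1), (law, 37, 2190, 22, x3, 2200, 7), (law, 37, 2190, 22, x3, 6160, 7), (mkt, 37, 8370, 14, law, 7420, 1), (mkt, 37, 8370, 22, x3, 2200, 7), (mkt, 37, 8370, 22, x3, 6160, 7), (p1, 37, 6890, 14, law, 7420, 1), (p1, 37, 6890, 22, x3, 2200, 7), (p1, 37, 6890, 22, x3, 6160, 7), (p2, 37, 2030, 14, law, 7420, 1), (p2, 37, 2030, 22, x3, 2200, 7), (p2, 37, 2030, 22, x3, 6160, 7)}
Selection floor > 1: {(law, 37, 2190, 22, x3, 2200, 7), (law, 37, 2190, 22, x3, 6160, 7), (mkt, 37, 8370, 22, x3, 2200, 7), (mkt, 37, 8370, 22, x3, 6160, 7), (p1, 37, 6890, 22, x3, 2200, 7), (p1, 37, 6890, 22, x3, 6160, 7), (p2, 37, 2030, 22, x3, 2200, 7), (p2, 37, 2030, 22, x3, 6160, 7)}
Projecting to eid, budget (4 duplicate(s) eliminated): {(37, 2030), (37, 2190), (37, 6890), (37, 8370)}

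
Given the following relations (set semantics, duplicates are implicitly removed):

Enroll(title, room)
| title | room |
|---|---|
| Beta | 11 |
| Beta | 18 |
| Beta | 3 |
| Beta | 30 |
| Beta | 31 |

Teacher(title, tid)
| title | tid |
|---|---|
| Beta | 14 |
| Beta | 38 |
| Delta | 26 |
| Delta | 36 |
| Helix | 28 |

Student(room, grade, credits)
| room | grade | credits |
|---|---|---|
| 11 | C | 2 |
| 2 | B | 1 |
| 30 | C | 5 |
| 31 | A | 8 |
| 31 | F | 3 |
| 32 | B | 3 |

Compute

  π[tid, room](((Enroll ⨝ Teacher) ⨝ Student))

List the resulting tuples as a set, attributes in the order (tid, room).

Enroll ⋈ Teacher (natural join on title): {(Beta, 11, 14), (Beta, 11, 38), (Beta, 18, 14), (Beta, 18, 38), (Beta, 3, 14), (Beta, 3, 38), (Beta, 30, 14), (Beta, 30, 38), (Beta, 31, 14), (Beta, 31, 38)}
(Enroll ⨝ Teacher) ⋈ Student (natural join on room): {(Beta, 11, 14, C, 2), (Beta, 11, 38, C, 2), (Beta, 30, 14, C, 5), (Beta, 30, 38, C, 5), (Beta, 31, 14, A, 8), (Beta, 31, 14, F, 3), (Beta, 31, 38, A, 8), (Beta, 31, 38, F, 3)}
π_{tid, room} gives {(14, 11), (14, 30), (14, 31), (38, 11), (38, 30), (38, 31)} (2 duplicate(s) eliminated).

{(14, 11), (14, 30), (14, 31), (38, 11), (38, 30), (38, 31)}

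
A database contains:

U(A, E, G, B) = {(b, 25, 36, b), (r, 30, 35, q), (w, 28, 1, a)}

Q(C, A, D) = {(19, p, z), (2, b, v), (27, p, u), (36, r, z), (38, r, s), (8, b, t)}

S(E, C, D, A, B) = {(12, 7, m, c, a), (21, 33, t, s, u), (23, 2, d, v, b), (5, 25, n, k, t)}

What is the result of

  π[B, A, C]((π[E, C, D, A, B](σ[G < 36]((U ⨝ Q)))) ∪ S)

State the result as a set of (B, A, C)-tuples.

{(a, c, 7), (b, v, 2), (q, r, 36), (q, r, 38), (t, k, 25), (u, s, 33)}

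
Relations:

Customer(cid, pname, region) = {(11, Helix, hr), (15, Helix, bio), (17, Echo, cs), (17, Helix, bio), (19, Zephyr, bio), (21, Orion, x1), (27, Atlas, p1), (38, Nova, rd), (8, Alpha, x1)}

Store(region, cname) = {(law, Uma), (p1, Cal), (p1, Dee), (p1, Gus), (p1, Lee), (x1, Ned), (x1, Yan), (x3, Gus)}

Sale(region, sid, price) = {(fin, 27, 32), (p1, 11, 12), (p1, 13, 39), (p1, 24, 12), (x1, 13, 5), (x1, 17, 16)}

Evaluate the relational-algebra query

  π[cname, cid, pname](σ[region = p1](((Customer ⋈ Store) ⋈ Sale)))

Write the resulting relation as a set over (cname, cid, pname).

{(Cal, 27, Atlas), (Dee, 27, Atlas), (Gus, 27, Atlas), (Lee, 27, Atlas)}

Natural join on region: {(21, Orion, x1, Ned), (21, Orion, x1, Yan), (27, Atlas, p1, Cal), (27, Atlas, p1, Dee), (27, Atlas, p1, Gus), (27, Atlas, p1, Lee), (8, Alpha, x1, Ned), (8, Alpha, x1, Yan)}
Natural join on region: {(21, Orion, x1, Ned, 13, 5), (21, Orion, x1, Ned, 17, 16), (21, Orion, x1, Yan, 13, 5), (21, Orion, x1, Yan, 17, 16), (27, Atlas, p1, Cal, 11, 12), (27, Atlas, p1, Cal, 13, 39), (27, Atlas, p1, Cal, 24, 12), (27, Atlas, p1, Dee, 11, 12), (27, Atlas, p1, Dee, 13, 39), (27, Atlas, p1, Dee, 24, 12), (27, Atlas, p1, Gus, 11, 12), (27, Atlas, p1, Gus, 13, 39), (27, Atlas, p1, Gus, 24, 12), (27, Atlas, p1, Lee, 11, 12), (27, Atlas, p1, Lee, 13, 39), (27, Atlas, p1, Lee, 24, 12), (8, Alpha, x1, Ned, 13, 5), (8, Alpha, x1, Ned, 17, 16), (8, Alpha, x1, Yan, 13, 5), (8, Alpha, x1, Yan, 17, 16)}
Apply σ_{region = p1}; surviving tuples: {(27, Atlas, p1, Cal, 11, 12), (27, Atlas, p1, Cal, 13, 39), (27, Atlas, p1, Cal, 24, 12), (27, Atlas, p1, Dee, 11, 12), (27, Atlas, p1, Dee, 13, 39), (27, Atlas, p1, Dee, 24, 12), (27, Atlas, p1, Gus, 11, 12), (27, Atlas, p1, Gus, 13, 39), (27, Atlas, p1, Gus, 24, 12), (27, Atlas, p1, Lee, 11, 12), (27, Atlas, p1, Lee, 13, 39), (27, Atlas, p1, Lee, 24, 12)}
π[cname, cid, pname]: project onto (cname, cid, pname) (8 duplicate(s) eliminated) → {(Cal, 27, Atlas), (Dee, 27, Atlas), (Gus, 27, Atlas), (Lee, 27, Atlas)}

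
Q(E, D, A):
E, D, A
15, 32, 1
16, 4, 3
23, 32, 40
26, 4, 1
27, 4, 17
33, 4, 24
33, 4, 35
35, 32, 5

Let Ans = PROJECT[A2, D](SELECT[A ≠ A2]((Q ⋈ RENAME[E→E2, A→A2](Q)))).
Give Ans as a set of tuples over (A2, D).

ρ[E→E2, A→A2]: schema becomes (E2, D, A2); tuples unchanged.
Joining Q and RENAME[E→E2, A→A2](Q) on D yields {(15, 32, 1, 15, 1), (15, 32, 1, 23, 40), (15, 32, 1, 35, 5), (16, 4, 3, 16, 3), (16, 4, 3, 26, 1), (16, 4, 3, 27, 17), (16, 4, 3, 33, 24), (16, 4, 3, 33, 35), (23, 32, 40, 15, 1), (23, 32, 40, 23, 40), (23, 32, 40, 35, 5), (26, 4, 1, 16, 3), (26, 4, 1, 26, 1), (26, 4, 1, 27, 17), (26, 4, 1, 33, 24), (26, 4, 1, 33, 35), (27, 4, 17, 16, 3), (27, 4, 17, 26, 1), (27, 4, 17, 27, 17), (27, 4, 17, 33, 24), (27, 4, 17, 33, 35), (33, 4, 24, 16, 3), (33, 4, 24, 26, 1), (33, 4, 24, 27, 17), (33, 4, 24, 33, 24), (33, 4, 24, 33, 35), (33, 4, 35, 16, 3), (33, 4, 35, 26, 1), (33, 4, 35, 27, 17), (33, 4, 35, 33, 24), (33, 4, 35, 33, 35), (35, 32, 5, 15, 1), (35, 32, 5, 23, 40), (35, 32, 5, 35, 5)}.
Apply σ_{A ≠ A2}; surviving tuples: {(15, 32, 1, 23, 40), (15, 32, 1, 35, 5), (16, 4, 3, 26, 1), (16, 4, 3, 27, 17), (16, 4, 3, 33, 24), (16, 4, 3, 33, 35), (23, 32, 40, 15, 1), (23, 32, 40, 35, 5), (26, 4, 1, 16, 3), (26, 4, 1, 27, 17), (26, 4, 1, 33, 24), (26, 4, 1, 33, 35), (27, 4, 17, 16, 3), (27, 4, 17, 26, 1), (27, 4, 17, 33, 24), (27, 4, 17, 33, 35), (33, 4, 24, 16, 3), (33, 4, 24, 26, 1), (33, 4, 24, 27, 17), (33, 4, 24, 33, 35), (33, 4, 35, 16, 3), (33, 4, 35, 26, 1), (33, 4, 35, 27, 17), (33, 4, 35, 33, 24), (35, 32, 5, 15, 1), (35, 32, 5, 23, 40)}
π[A2, D]: project onto (A2, D) (18 duplicate(s) eliminated) → {(1, 32), (1, 4), (17, 4), (24, 4), (3, 4), (35, 4), (40, 32), (5, 32)}

{(1, 32), (1, 4), (17, 4), (24, 4), (3, 4), (35, 4), (40, 32), (5, 32)}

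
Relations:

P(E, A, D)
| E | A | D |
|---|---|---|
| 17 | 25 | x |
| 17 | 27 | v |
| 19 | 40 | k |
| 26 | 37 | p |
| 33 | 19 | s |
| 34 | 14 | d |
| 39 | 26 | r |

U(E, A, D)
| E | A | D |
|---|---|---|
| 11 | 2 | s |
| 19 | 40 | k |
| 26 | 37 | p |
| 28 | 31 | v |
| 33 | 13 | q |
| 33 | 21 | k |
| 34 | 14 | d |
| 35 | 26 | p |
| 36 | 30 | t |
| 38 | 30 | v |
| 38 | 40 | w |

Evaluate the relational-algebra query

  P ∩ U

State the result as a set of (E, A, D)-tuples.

{(19, 40, k), (26, 37, p), (34, 14, d)}

Taking the intersection: {(19, 40, k), (26, 37, p), (34, 14, d)}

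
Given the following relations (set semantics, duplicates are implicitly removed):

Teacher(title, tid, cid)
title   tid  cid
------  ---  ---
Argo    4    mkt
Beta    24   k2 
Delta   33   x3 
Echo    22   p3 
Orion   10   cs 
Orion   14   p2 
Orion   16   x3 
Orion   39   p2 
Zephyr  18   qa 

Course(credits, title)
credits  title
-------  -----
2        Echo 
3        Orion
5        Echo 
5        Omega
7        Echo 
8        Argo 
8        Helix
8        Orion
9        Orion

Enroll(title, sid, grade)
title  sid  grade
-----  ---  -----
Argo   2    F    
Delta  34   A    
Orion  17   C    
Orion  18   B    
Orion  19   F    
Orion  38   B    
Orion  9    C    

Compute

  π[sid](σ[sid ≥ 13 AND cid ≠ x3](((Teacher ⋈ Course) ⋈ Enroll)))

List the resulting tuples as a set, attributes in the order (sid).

Joining Teacher and Course on title yields {(Argo, 4, mkt, 8), (Echo, 22, p3, 2), (Echo, 22, p3, 5), (Echo, 22, p3, 7), (Orion, 10, cs, 3), (Orion, 10, cs, 8), (Orion, 10, cs, 9), (Orion, 14, p2, 3), (Orion, 14, p2, 8), (Orion, 14, p2, 9), (Orion, 16, x3, 3), (Orion, 16, x3, 8), (Orion, 16, x3, 9), (Orion, 39, p2, 3), (Orion, 39, p2, 8), (Orion, 39, p2, 9)}.
Joining (Teacher ⋈ Course) and Enroll on title yields {(Argo, 4, mkt, 8, 2, F), (Orion, 10, cs, 3, 17, C), (Orion, 10, cs, 3, 18, B), (Orion, 10, cs, 3, 19, F), (Orion, 10, cs, 3, 38, B), (Orion, 10, cs, 3, 9, C), (Orion, 10, cs, 8, 17, C), (Orion, 10, cs, 8, 18, B), (Orion, 10, cs, 8, 19, F), (Orion, 10, cs, 8, 38, B), (Orion, 10, cs, 8, 9, C), (Orion, 10, cs, 9, 17, C), (Orion, 10, cs, 9, 18, B), (Orion, 10, cs, 9, 19, F), (Orion, 10, cs, 9, 38, B), (Orion, 10, cs, 9, 9, C), (Orion, 14, p2, 3, 17, C), (Orion, 14, p2, 3, 18, B), (Orion, 14, p2, 3, 19, F), (Orion, 14, p2, 3, 38, B), (Orion, 14, p2, 3, 9, C), (Orion, 14, p2, 8, 17, C), (Orion, 14, p2, 8, 18, B), (Orion, 14, p2, 8, 19, F), (Orion, 14, p2, 8, 38, B), (Orion, 14, p2, 8, 9, C), (Orion, 14, p2, 9, 17, C), (Orion, 14, p2, 9, 18, B), (Orion, 14, p2, 9, 19, F), (Orion, 14, p2, 9, 38, B), (Orion, 14, p2, 9, 9, C), (Orion, 16, x3, 3, 17, C), (Orion, 16, x3, 3, 18, B), (Orion, 16, x3, 3, 19, F), (Orion, 16, x3, 3, 38, B), (Orion, 16, x3, 3, 9, C), (Orion, 16, x3, 8, 17, C), (Orion, 16, x3, 8, 18, B), (Orion, 16, x3, 8, 19, F), (Orion, 16, x3, 8, 38, B), (Orion, 16, x3, 8, 9, C), (Orion, 16, x3, 9, 17, C), (Orion, 16, x3, 9, 18, B), (Orion, 16, x3, 9, 19, F), (Orion, 16, x3, 9, 38, B), (Orion, 16, x3, 9, 9, C), (Orion, 39, p2, 3, 17, C), (Orion, 39, p2, 3, 18, B), (Orion, 39, p2, 3, 19, F), (Orion, 39, p2, 3, 38, B), (Orion, 39, p2, 3, 9, C), (Orion, 39, p2, 8, 17, C), (Orion, 39, p2, 8, 18, B), (Orion, 39, p2, 8, 19, F), (Orion, 39, p2, 8, 38, B), (Orion, 39, p2, 8, 9, C), (Orion, 39, p2, 9, 17, C), (Orion, 39, p2, 9, 18, B), (Orion, 39, p2, 9, 19, F), (Orion, 39, p2, 9, 38, B), (Orion, 39, p2, 9, 9, C)}.
Apply σ_{sid ≥ 13 AND cid ≠ x3}; surviving tuples: {(Orion, 10, cs, 3, 17, C), (Orion, 10, cs, 3, 18, B), (Orion, 10, cs, 3, 19, F), (Orion, 10, cs, 3, 38, B), (Orion, 10, cs, 8, 17, C), (Orion, 10, cs, 8, 18, B), (Orion, 10, cs, 8, 19, F), (Orion, 10, cs, 8, 38, B), (Orion, 10, cs, 9, 17, C), (Orion, 10, cs, 9, 18, B), (Orion, 10, cs, 9, 19, F), (Orion, 10, cs, 9, 38, B), (Orion, 14, p2, 3, 17, C), (Orion, 14, p2, 3, 18, B), (Orion, 14, p2, 3, 19, F), (Orion, 14, p2, 3, 38, B), (Orion, 14, p2, 8, 17, C), (Orion, 14, p2, 8, 18, B), (Orion, 14, p2, 8, 19, F), (Orion, 14, p2, 8, 38, B), (Orion, 14, p2, 9, 17, C), (Orion, 14, p2, 9, 18, B), (Orion, 14, p2, 9, 19, F), (Orion, 14, p2, 9, 38, B), (Orion, 39, p2, 3, 17, C), (Orion, 39, p2, 3, 18, B), (Orion, 39, p2, 3, 19, F), (Orion, 39, p2, 3, 38, B), (Orion, 39, p2, 8, 17, C), (Orion, 39, p2, 8, 18, B), (Orion, 39, p2, 8, 19, F), (Orion, 39, p2, 8, 38, B), (Orion, 39, p2, 9, 17, C), (Orion, 39, p2, 9, 18, B), (Orion, 39, p2, 9, 19, F), (Orion, 39, p2, 9, 38, B)}
π[sid]: project onto (sid) (32 duplicate(s) eliminated) → {17, 18, 19, 38}

{17, 18, 19, 38}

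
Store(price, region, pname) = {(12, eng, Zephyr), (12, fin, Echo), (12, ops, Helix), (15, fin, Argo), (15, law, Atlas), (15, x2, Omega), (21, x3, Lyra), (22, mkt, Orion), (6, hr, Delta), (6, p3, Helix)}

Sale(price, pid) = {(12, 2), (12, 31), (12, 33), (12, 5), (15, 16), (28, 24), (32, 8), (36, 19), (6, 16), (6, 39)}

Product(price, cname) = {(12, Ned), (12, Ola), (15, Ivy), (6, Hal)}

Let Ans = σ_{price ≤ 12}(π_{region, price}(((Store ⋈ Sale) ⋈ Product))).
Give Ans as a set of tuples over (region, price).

{(eng, 12), (fin, 12), (hr, 6), (ops, 12), (p3, 6)}

Natural join on price: {(12, eng, Zephyr, 2), (12, eng, Zephyr, 31), (12, eng, Zephyr, 33), (12, eng, Zephyr, 5), (12, fin, Echo, 2), (12, fin, Echo, 31), (12, fin, Echo, 33), (12, fin, Echo, 5), (12, ops, Helix, 2), (12, ops, Helix, 31), (12, ops, Helix, 33), (12, ops, Helix, 5), (15, fin, Argo, 16), (15, law, Atlas, 16), (15, x2, Omega, 16), (6, hr, Delta, 16), (6, hr, Delta, 39), (6, p3, Helix, 16), (6, p3, Helix, 39)}
Natural join on price: {(12, eng, Zephyr, 2, Ned), (12, eng, Zephyr, 2, Ola), (12, eng, Zephyr, 31, Ned), (12, eng, Zephyr, 31, Ola), (12, eng, Zephyr, 33, Ned), (12, eng, Zephyr, 33, Ola), (12, eng, Zephyr, 5, Ned), (12, eng, Zephyr, 5, Ola), (12, fin, Echo, 2, Ned), (12, fin, Echo, 2, Ola), (12, fin, Echo, 31, Ned), (12, fin, Echo, 31, Ola), (12, fin, Echo, 33, Ned), (12, fin, Echo, 33, Ola), (12, fin, Echo, 5, Ned), (12, fin, Echo, 5, Ola), (12, ops, Helix, 2, Ned), (12, ops, Helix, 2, Ola), (12, ops, Helix, 31, Ned), (12, ops, Helix, 31, Ola), (12, ops, Helix, 33, Ned), (12, ops, Helix, 33, Ola), (12, ops, Helix, 5, Ned), (12, ops, Helix, 5, Ola), (15, fin, Argo, 16, Ivy), (15, law, Atlas, 16, Ivy), (15, x2, Omega, 16, Ivy), (6, hr, Delta, 16, Hal), (6, hr, Delta, 39, Hal), (6, p3, Helix, 16, Hal), (6, p3, Helix, 39, Hal)}
π[region, price]: project onto (region, price) (23 duplicate(s) eliminated) → {(eng, 12), (fin, 12), (fin, 15), (hr, 6), (law, 15), (ops, 12), (p3, 6), (x2, 15)}
Apply σ_{price ≤ 12}; surviving tuples: {(eng, 12), (fin, 12), (hr, 6), (ops, 12), (p3, 6)}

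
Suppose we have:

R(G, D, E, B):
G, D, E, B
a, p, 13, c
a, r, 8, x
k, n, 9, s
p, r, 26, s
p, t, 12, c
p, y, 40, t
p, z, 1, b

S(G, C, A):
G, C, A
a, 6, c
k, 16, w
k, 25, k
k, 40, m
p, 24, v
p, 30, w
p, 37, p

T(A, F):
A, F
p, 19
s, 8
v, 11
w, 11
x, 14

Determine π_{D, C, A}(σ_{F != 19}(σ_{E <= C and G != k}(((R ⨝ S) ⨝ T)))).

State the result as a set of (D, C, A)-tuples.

{(r, 30, w), (t, 24, v), (t, 30, w), (z, 24, v), (z, 30, w)}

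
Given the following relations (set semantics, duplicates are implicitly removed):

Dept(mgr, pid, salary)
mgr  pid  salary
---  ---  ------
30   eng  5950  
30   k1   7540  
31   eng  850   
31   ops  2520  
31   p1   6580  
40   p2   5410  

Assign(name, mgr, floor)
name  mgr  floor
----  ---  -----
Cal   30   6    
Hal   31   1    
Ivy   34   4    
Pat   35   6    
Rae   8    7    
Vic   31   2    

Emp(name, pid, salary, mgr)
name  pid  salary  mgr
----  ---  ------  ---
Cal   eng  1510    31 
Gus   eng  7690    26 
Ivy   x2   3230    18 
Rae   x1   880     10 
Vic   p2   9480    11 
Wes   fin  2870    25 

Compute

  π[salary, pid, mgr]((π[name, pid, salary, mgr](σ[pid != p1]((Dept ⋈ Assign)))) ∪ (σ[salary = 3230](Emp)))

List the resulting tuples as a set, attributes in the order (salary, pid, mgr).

Natural join on mgr: {(30, eng, 5950, Cal, 6), (30, k1, 7540, Cal, 6), (31, eng, 850, Hal, 1), (31, eng, 850, Vic, 2), (31, ops, 2520, Hal, 1), (31, ops, 2520, Vic, 2), (31, p1, 6580, Hal, 1), (31, p1, 6580, Vic, 2)}
Selection pid != p1: {(30, eng, 5950, Cal, 6), (30, k1, 7540, Cal, 6), (31, eng, 850, Hal, 1), (31, eng, 850, Vic, 2), (31, ops, 2520, Hal, 1), (31, ops, 2520, Vic, 2)}
π[name, pid, salary, mgr]: project onto (name, pid, salary, mgr) → {(Cal, eng, 5950, 30), (Cal, k1, 7540, 30), (Hal, eng, 850, 31), (Hal, ops, 2520, 31), (Vic, eng, 850, 31), (Vic, ops, 2520, 31)}
Selection salary = 3230: {(Ivy, x2, 3230, 18)}
Taking the union: {(Cal, eng, 5950, 30), (Cal, k1, 7540, 30), (Hal, eng, 850, 31), (Hal, ops, 2520, 31), (Ivy, x2, 3230, 18), (Vic, eng, 850, 31), (Vic, ops, 2520, 31)}
π[salary, pid, mgr]: project onto (salary, pid, mgr) (2 duplicate(s) eliminated) → {(2520, ops, 31), (3230, x2, 18), (5950, eng, 30), (7540, k1, 30), (850, eng, 31)}

{(2520, ops, 31), (3230, x2, 18), (5950, eng, 30), (7540, k1, 30), (850, eng, 31)}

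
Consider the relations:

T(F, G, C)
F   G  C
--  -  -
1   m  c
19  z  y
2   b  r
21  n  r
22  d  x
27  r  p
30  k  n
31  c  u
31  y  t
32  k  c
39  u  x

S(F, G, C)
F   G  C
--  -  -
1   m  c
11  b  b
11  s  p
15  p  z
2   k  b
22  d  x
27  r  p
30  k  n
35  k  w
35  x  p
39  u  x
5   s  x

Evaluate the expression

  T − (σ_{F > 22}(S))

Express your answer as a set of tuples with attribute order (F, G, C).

{(1, m, c), (19, z, y), (2, b, r), (21, n, r), (22, d, x), (31, c, u), (31, y, t), (32, k, c)}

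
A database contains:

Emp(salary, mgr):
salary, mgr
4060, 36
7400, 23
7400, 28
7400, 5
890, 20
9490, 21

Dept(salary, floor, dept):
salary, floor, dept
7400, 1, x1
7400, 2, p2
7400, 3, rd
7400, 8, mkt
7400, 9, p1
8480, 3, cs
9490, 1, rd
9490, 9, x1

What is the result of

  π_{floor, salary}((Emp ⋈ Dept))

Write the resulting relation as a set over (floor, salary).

{(1, 7400), (1, 9490), (2, 7400), (3, 7400), (8, 7400), (9, 7400), (9, 9490)}

Emp ⋈ Dept (natural join on salary): {(7400, 23, 1, x1), (7400, 23, 2, p2), (7400, 23, 3, rd), (7400, 23, 8, mkt), (7400, 23, 9, p1), (7400, 28, 1, x1), (7400, 28, 2, p2), (7400, 28, 3, rd), (7400, 28, 8, mkt), (7400, 28, 9, p1), (7400, 5, 1, x1), (7400, 5, 2, p2), (7400, 5, 3, rd), (7400, 5, 8, mkt), (7400, 5, 9, p1), (9490, 21, 1, rd), (9490, 21, 9, x1)}
Projecting to floor, salary (10 duplicate(s) eliminated): {(1, 7400), (1, 9490), (2, 7400), (3, 7400), (8, 7400), (9, 7400), (9, 9490)}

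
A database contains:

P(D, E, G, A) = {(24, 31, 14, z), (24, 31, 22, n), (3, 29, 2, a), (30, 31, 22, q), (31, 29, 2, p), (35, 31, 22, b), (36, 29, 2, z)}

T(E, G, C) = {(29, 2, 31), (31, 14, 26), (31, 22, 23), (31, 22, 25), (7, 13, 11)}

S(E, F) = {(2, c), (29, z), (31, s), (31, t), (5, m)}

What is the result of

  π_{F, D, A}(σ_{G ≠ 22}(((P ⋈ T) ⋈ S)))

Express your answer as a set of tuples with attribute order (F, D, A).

{(s, 24, z), (t, 24, z), (z, 3, a), (z, 31, p), (z, 36, z)}

Joining P and T on E, G yields {(24, 31, 14, z, 26), (24, 31, 22, n, 23), (24, 31, 22, n, 25), (3, 29, 2, a, 31), (30, 31, 22, q, 23), (30, 31, 22, q, 25), (31, 29, 2, p, 31), (35, 31, 22, b, 23), (35, 31, 22, b, 25), (36, 29, 2, z, 31)}.
Joining (P ⋈ T) and S on E yields {(24, 31, 14, z, 26, s), (24, 31, 14, z, 26, t), (24, 31, 22, n, 23, s), (24, 31, 22, n, 23, t), (24, 31, 22, n, 25, s), (24, 31, 22, n, 25, t), (3, 29, 2, a, 31, z), (30, 31, 22, q, 23, s), (30, 31, 22, q, 23, t), (30, 31, 22, q, 25, s), (30, 31, 22, q, 25, t), (31, 29, 2, p, 31, z), (35, 31, 22, b, 23, s), (35, 31, 22, b, 23, t), (35, 31, 22, b, 25, s), (35, 31, 22, b, 25, t), (36, 29, 2, z, 31, z)}.
Apply σ_{G ≠ 22}; surviving tuples: {(24, 31, 14, z, 26, s), (24, 31, 14, z, 26, t), (3, 29, 2, a, 31, z), (31, 29, 2, p, 31, z), (36, 29, 2, z, 31, z)}
π_{F, D, A} gives {(s, 24, z), (t, 24, z), (z, 3, a), (z, 31, p), (z, 36, z)}.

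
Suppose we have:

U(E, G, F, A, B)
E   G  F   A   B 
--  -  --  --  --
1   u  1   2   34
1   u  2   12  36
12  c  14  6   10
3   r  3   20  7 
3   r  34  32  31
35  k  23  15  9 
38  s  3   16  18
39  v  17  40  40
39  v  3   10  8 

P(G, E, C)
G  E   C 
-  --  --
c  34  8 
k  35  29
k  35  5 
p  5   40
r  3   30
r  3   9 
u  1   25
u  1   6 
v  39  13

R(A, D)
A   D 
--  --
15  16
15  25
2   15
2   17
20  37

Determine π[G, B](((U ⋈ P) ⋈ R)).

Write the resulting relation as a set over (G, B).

{(k, 9), (r, 7), (u, 34)}

Joining U and P on E, G yields {(1, u, 1, 2, 34, 25), (1, u, 1, 2, 34, 6), (1, u, 2, 12, 36, 25), (1, u, 2, 12, 36, 6), (3, r, 3, 20, 7, 30), (3, r, 3, 20, 7, 9), (3, r, 34, 32, 31, 30), (3, r, 34, 32, 31, 9), (35, k, 23, 15, 9, 29), (35, k, 23, 15, 9, 5), (39, v, 17, 40, 40, 13), (39, v, 3, 10, 8, 13)}.
Joining (U ⋈ P) and R on A yields {(1, u, 1, 2, 34, 25, 15), (1, u, 1, 2, 34, 25, 17), (1, u, 1, 2, 34, 6, 15), (1, u, 1, 2, 34, 6, 17), (3, r, 3, 20, 7, 30, 37), (3, r, 3, 20, 7, 9, 37), (35, k, 23, 15, 9, 29, 16), (35, k, 23, 15, 9, 29, 25), (35, k, 23, 15, 9, 5, 16), (35, k, 23, 15, 9, 5, 25)}.
π[G, B]: project onto (G, B) (7 duplicate(s) eliminated) → {(k, 9), (r, 7), (u, 34)}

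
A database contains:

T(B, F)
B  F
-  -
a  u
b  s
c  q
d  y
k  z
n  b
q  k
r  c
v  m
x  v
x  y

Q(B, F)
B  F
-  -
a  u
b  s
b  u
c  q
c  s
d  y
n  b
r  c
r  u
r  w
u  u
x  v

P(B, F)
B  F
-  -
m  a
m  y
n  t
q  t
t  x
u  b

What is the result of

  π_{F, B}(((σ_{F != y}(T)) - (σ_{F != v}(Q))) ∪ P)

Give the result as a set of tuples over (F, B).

{(a, m), (b, u), (k, q), (m, v), (t, n), (t, q), (v, x), (x, t), (y, m), (z, k)}

Apply σ_{F != y}; surviving tuples: {(a, u), (b, s), (c, q), (k, z), (n, b), (q, k), (r, c), (v, m), (x, v)}
Apply σ_{F != v}; surviving tuples: {(a, u), (b, s), (b, u), (c, q), (c, s), (d, y), (n, b), (r, c), (r, u), (r, w), (u, u)}
Taking the difference: {(k, z), (q, k), (v, m), (x, v)}
Taking the union: {(k, z), (m, a), (m, y), (n, t), (q, k), (q, t), (t, x), (u, b), (v, m), (x, v)}
Projecting to F, B: {(a, m), (b, u), (k, q), (m, v), (t, n), (t, q), (v, x), (x, t), (y, m), (z, k)}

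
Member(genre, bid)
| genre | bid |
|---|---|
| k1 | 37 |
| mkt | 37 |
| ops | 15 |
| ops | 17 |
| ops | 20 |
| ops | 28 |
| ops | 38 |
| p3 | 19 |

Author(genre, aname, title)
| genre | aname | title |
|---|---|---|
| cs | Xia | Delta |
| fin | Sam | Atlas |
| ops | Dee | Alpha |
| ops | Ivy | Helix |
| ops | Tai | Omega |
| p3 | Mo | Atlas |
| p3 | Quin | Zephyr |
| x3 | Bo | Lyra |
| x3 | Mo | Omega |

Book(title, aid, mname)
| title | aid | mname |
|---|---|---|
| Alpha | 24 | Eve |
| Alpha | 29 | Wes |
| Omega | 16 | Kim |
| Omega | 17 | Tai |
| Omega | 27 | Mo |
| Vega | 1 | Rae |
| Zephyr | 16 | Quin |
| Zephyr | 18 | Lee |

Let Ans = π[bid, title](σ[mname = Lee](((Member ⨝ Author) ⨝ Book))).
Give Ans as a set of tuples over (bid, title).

Member ⋈ Author (natural join on genre): {(ops, 15, Dee, Alpha), (ops, 15, Ivy, Helix), (ops, 15, Tai, Omega), (ops, 17, Dee, Alpha), (ops, 17, Ivy, Helix), (ops, 17, Tai, Omega), (ops, 20, Dee, Alpha), (ops, 20, Ivy, Helix), (ops, 20, Tai, Omega), (ops, 28, Dee, Alpha), (ops, 28, Ivy, Helix), (ops, 28, Tai, Omega), (ops, 38, Dee, Alpha), (ops, 38, Ivy, Helix), (ops, 38, Tai, Omega), (p3, 19, Mo, Atlas), (p3, 19, Quin, Zephyr)}
(Member ⨝ Author) ⋈ Book (natural join on title): {(ops, 15, Dee, Alpha, 24, Eve), (ops, 15, Dee, Alpha, 29, Wes), (ops, 15, Tai, Omega, 16, Kim), (ops, 15, Tai, Omega, 17, Tai), (ops, 15, Tai, Omega, 27, Mo), (ops, 17, Dee, Alpha, 24, Eve), (ops, 17, Dee, Alpha, 29, Wes), (ops, 17, Tai, Omega, 16, Kim), (ops, 17, Tai, Omega, 17, Tai), (ops, 17, Tai, Omega, 27, Mo), (ops, 20, Dee, Alpha, 24, Eve), (ops, 20, Dee, Alpha, 29, Wes), (ops, 20, Tai, Omega, 16, Kim), (ops, 20, Tai, Omega, 17, Tai), (ops, 20, Tai, Omega, 27, Mo), (ops, 28, Dee, Alpha, 24, Eve), (ops, 28, Dee, Alpha, 29, Wes), (ops, 28, Tai, Omega, 16, Kim), (ops, 28, Tai, Omega, 17, Tai), (ops, 28, Tai, Omega, 27, Mo), (ops, 38, Dee, Alpha, 24, Eve), (ops, 38, Dee, Alpha, 29, Wes), (ops, 38, Tai, Omega, 16, Kim), (ops, 38, Tai, Omega, 17, Tai), (ops, 38, Tai, Omega, 27, Mo), (p3, 19, Quin, Zephyr, 16, Quin), (p3, 19, Quin, Zephyr, 18, Lee)}
Selection mname = Lee: {(p3, 19, Quin, Zephyr, 18, Lee)}
π[bid, title]: project onto (bid, title) → {(19, Zephyr)}

{(19, Zephyr)}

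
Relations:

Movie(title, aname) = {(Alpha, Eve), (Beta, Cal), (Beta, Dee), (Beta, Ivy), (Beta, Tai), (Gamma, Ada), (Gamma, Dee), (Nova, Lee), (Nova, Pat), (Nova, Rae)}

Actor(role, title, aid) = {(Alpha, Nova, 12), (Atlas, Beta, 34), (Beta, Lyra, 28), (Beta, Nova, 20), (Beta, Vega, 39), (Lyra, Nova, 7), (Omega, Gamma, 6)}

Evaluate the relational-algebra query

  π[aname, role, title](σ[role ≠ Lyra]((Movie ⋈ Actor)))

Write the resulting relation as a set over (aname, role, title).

Joining Movie and Actor on title yields {(Beta, Cal, Atlas, 34), (Beta, Dee, Atlas, 34), (Beta, Ivy, Atlas, 34), (Beta, Tai, Atlas, 34), (Gamma, Ada, Omega, 6), (Gamma, Dee, Omega, 6), (Nova, Lee, Alpha, 12), (Nova, Lee, Beta, 20), (Nova, Lee, Lyra, 7), (Nova, Pat, Alpha, 12), (Nova, Pat, Beta, 20), (Nova, Pat, Lyra, 7), (Nova, Rae, Alpha, 12), (Nova, Rae, Beta, 20), (Nova, Rae, Lyra, 7)}.
σ[role ≠ Lyra]: keep tuples satisfying role ≠ Lyra → {(Beta, Cal, Atlas, 34), (Beta, Dee, Atlas, 34), (Beta, Ivy, Atlas, 34), (Beta, Tai, Atlas, 34), (Gamma, Ada, Omega, 6), (Gamma, Dee, Omega, 6), (Nova, Lee, Alpha, 12), (Nova, Lee, Beta, 20), (Nova, Pat, Alpha, 12), (Nova, Pat, Beta, 20), (Nova, Rae, Alpha, 12), (Nova, Rae, Beta, 20)}
Projecting to aname, role, title: {(Ada, Omega, Gamma), (Cal, Atlas, Beta), (Dee, Atlas, Beta), (Dee, Omega, Gamma), (Ivy, Atlas, Beta), (Lee, Alpha, Nova), (Lee, Beta, Nova), (Pat, Alpha, Nova), (Pat, Beta, Nova), (Rae, Alpha, Nova), (Rae, Beta, Nova), (Tai, Atlas, Beta)}

{(Ada, Omega, Gamma), (Cal, Atlas, Beta), (Dee, Atlas, Beta), (Dee, Omega, Gamma), (Ivy, Atlas, Beta), (Lee, Alpha, Nova), (Lee, Beta, Nova), (Pat, Alpha, Nova), (Pat, Beta, Nova), (Rae, Alpha, Nova), (Rae, Beta, Nova), (Tai, Atlas, Beta)}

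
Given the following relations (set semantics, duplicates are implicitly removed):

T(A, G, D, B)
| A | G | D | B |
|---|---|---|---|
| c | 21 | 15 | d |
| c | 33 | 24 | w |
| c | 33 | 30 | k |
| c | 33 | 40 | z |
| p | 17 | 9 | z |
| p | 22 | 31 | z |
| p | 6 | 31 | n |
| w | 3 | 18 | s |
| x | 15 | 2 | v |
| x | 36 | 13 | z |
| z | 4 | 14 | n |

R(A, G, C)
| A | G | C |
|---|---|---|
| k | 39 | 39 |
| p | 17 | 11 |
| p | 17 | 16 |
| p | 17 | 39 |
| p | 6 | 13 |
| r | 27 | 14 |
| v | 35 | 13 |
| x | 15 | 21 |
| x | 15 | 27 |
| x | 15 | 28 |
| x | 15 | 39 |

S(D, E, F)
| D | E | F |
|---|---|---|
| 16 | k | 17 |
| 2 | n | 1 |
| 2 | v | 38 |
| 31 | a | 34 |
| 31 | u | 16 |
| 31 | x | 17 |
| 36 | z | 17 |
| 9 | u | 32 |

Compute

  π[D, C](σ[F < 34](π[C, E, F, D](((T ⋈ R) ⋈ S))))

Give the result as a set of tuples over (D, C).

Natural join on A, G: {(p, 17, 9, z, 11), (p, 17, 9, z, 16), (p, 17, 9, z, 39), (p, 6, 31, n, 13), (x, 15, 2, v, 21), (x, 15, 2, v, 27), (x, 15, 2, v, 28), (x, 15, 2, v, 39)}
Natural join on D: {(p, 17, 9, z, 11, u, 32), (p, 17, 9, z, 16, u, 32), (p, 17, 9, z, 39, u, 32), (p, 6, 31, n, 13, a, 34), (p, 6, 31, n, 13, u, 16), (p, 6, 31, n, 13, x, 17), (x, 15, 2, v, 21, n, 1), (x, 15, 2, v, 21, v, 38), (x, 15, 2, v, 27, n, 1), (x, 15, 2, v, 27, v, 38), (x, 15, 2, v, 28, n, 1), (x, 15, 2, v, 28, v, 38), (x, 15, 2, v, 39, n, 1), (x, 15, 2, v, 39, v, 38)}
π_{C, E, F, D} gives {(11, u, 32, 9), (13, a, 34, 31), (13, u, 16, 31), (13, x, 17, 31), (16, u, 32, 9), (21, n, 1, 2), (21, v, 38, 2), (27, n, 1, 2), (27, v, 38, 2), (28, n, 1, 2), (28, v, 38, 2), (39, n, 1, 2), (39, u, 32, 9), (39, v, 38, 2)}.
Filtering on F < 34 leaves {(11, u, 32, 9), (13, u, 16, 31), (13, x, 17, 31), (16, u, 32, 9), (21, n, 1, 2), (27, n, 1, 2), (28, n, 1, 2), (39, n, 1, 2), (39, u, 32, 9)}.
π_{D, C} gives {(2, 21), (2, 27), (2, 28), (2, 39), (31, 13), (9, 11), (9, 16), (9, 39)} (1 duplicate(s) eliminated).

{(2, 21), (2, 27), (2, 28), (2, 39), (31, 13), (9, 11), (9, 16), (9, 39)}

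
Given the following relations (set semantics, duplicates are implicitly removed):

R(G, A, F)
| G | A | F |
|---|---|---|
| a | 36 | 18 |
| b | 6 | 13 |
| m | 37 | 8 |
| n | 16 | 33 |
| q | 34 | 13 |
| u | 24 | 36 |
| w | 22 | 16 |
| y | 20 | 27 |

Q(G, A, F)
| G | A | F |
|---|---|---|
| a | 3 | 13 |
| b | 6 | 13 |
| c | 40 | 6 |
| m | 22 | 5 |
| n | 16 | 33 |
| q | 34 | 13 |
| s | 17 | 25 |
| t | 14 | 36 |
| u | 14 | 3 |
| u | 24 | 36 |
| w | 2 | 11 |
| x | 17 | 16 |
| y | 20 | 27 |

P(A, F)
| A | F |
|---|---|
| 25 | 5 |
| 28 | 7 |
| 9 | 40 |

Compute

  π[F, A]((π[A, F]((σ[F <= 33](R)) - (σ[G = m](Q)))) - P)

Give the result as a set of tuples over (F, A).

Filtering on F <= 33 leaves {(a, 36, 18), (b, 6, 13), (m, 37, 8), (n, 16, 33), (q, 34, 13), (w, 22, 16), (y, 20, 27)}.
Filtering on G = m leaves {(m, 22, 5)}.
Difference: {(a, 36, 18), (b, 6, 13), (m, 37, 8), (n, 16, 33), (q, 34, 13), (w, 22, 16), (y, 20, 27)} with {(m, 22, 5)} → {(a, 36, 18), (b, 6, 13), (m, 37, 8), (n, 16, 33), (q, 34, 13), (w, 22, 16), (y, 20, 27)}
π_{A, F} gives {(16, 33), (20, 27), (22, 16), (34, 13), (36, 18), (37, 8), (6, 13)}.
Difference: {(16, 33), (20, 27), (22, 16), (34, 13), (36, 18), (37, 8), (6, 13)} with {(25, 5), (28, 7), (9, 40)} → {(16, 33), (20, 27), (22, 16), (34, 13), (36, 18), (37, 8), (6, 13)}
π_{F, A} gives {(13, 34), (13, 6), (16, 22), (18, 36), (27, 20), (33, 16), (8, 37)}.

{(13, 34), (13, 6), (16, 22), (18, 36), (27, 20), (33, 16), (8, 37)}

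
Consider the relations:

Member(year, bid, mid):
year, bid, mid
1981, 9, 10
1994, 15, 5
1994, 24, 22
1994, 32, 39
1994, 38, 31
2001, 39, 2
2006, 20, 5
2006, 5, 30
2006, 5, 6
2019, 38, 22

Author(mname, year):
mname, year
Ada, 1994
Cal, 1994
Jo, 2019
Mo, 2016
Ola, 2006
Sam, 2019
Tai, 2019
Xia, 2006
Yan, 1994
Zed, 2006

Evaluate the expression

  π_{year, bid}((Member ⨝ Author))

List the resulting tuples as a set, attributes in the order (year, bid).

{(1994, 15), (1994, 24), (1994, 32), (1994, 38), (2006, 20), (2006, 5), (2019, 38)}

Joining Member and Author on year yields {(1994, 15, 5, Ada), (1994, 15, 5, Cal), (1994, 15, 5, Yan), (1994, 24, 22, Ada), (1994, 24, 22, Cal), (1994, 24, 22, Yan), (1994, 32, 39, Ada), (1994, 32, 39, Cal), (1994, 32, 39, Yan), (1994, 38, 31, Ada), (1994, 38, 31, Cal), (1994, 38, 31, Yan), (2006, 20, 5, Ola), (2006, 20, 5, Xia), (2006, 20, 5, Zed), (2006, 5, 30, Ola), (2006, 5, 30, Xia), (2006, 5, 30, Zed), (2006, 5, 6, Ola), (2006, 5, 6, Xia), (2006, 5, 6, Zed), (2019, 38, 22, Jo), (2019, 38, 22, Sam), (2019, 38, 22, Tai)}.
Keep only column(s) year, bid (17 duplicate(s) eliminated): {(1994, 15), (1994, 24), (1994, 32), (1994, 38), (2006, 20), (2006, 5), (2019, 38)}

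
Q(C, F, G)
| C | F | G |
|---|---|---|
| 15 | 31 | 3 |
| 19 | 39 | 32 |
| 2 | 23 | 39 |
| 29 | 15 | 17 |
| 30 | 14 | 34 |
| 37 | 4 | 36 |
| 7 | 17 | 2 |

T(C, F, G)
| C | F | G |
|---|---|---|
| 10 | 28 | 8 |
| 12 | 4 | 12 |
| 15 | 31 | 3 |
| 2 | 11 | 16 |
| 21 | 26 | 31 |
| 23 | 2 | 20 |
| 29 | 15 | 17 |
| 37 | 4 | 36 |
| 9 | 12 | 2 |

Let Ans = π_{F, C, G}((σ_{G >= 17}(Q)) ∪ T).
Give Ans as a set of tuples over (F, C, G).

{(11, 2, 16), (12, 9, 2), (14, 30, 34), (15, 29, 17), (2, 23, 20), (23, 2, 39), (26, 21, 31), (28, 10, 8), (31, 15, 3), (39, 19, 32), (4, 12, 12), (4, 37, 36)}

Selection G >= 17: {(19, 39, 32), (2, 23, 39), (29, 15, 17), (30, 14, 34), (37, 4, 36)}
Taking the union: {(10, 28, 8), (12, 4, 12), (15, 31, 3), (19, 39, 32), (2, 11, 16), (2, 23, 39), (21, 26, 31), (23, 2, 20), (29, 15, 17), (30, 14, 34), (37, 4, 36), (9, 12, 2)}
π_{F, C, G} gives {(11, 2, 16), (12, 9, 2), (14, 30, 34), (15, 29, 17), (2, 23, 20), (23, 2, 39), (26, 21, 31), (28, 10, 8), (31, 15, 3), (39, 19, 32), (4, 12, 12), (4, 37, 36)}.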